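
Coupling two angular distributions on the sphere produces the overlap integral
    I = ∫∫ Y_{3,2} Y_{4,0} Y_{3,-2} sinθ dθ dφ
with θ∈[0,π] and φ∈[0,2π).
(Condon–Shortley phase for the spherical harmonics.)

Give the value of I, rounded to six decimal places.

m-sum 0 ✓  L=10 even ✓  1≤3≤7 ✓
Π(2lᵢ+1) = 7×9×7 = 441
triangle coeff Δ(3,4,3) = 1/34650
Σ_t [1,3]: t=1:−1/72 t=2:+1/16 t=3:−1/72 = 5/144
(3j)²=2/77 [(3 4 3; 0 0 0)], sign=-1
Σ_t [0,1]: t=0:+1/576 t=1:−1/72 = -7/576
(3j)²=7/198 [(3 4 3; 2 0 -2)], sign=+1
⇒ 4πI² = 49/121
I = (-1)√(49/121/(4π)) = -0.17951487

-0.179515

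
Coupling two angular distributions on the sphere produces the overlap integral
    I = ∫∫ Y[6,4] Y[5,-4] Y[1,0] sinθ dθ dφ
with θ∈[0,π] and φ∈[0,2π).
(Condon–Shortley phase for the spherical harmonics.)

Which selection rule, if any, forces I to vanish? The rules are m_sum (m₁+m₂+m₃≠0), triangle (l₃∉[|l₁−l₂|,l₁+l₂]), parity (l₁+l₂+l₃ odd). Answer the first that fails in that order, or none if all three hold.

Σmᵢ = 0  ✓
l₃∈[|l₁−l₂|,l₁+l₂]=[1,11], have l₃=1  ✓
Σlᵢ = 12 ⇒ even  ✓

none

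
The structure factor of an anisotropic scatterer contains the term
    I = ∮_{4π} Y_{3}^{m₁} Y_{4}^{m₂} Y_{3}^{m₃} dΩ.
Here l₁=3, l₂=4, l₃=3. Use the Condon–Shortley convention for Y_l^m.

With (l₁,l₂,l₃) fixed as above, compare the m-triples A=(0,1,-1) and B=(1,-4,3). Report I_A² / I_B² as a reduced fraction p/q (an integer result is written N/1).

Shared (l₁,l₂,l₃)=(3,4,3): N and (l;000)² cancel in I_A²/I_B².
A: Δ = 4!·2!·4!/11! = 1/34650; Racah Σ t=1..3: t=1:−1/288 t=2:+1/24 t=3:−1/48 = 5/288; ⇒ 3j(3 4 3; 0 1 -1)² = 5/462, sgn +1
B: Δ = 4!·2!·4!/11! = 1/34650; Racah Σ t=0..0: t=0:+1/1152 = 1/1152; ⇒ 3j(3 4 3; 1 -4 3)² = 1/33, sgn +1
I_A²/I_B² = (5/462)/(1/33) = 5/14

5/14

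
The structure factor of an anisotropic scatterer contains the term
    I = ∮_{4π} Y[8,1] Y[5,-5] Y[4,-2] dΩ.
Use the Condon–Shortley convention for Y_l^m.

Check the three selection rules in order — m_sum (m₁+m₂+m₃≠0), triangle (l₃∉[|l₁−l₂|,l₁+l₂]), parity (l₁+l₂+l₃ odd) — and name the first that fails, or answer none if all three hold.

m₁+m₂+m₃ = 1 − 5 − 2 = -6  ✗
triangle: |8−5|=3 ≤ l₃=4 ≤ 8+5=13
parity: l₁+l₂+l₃ = 17 is odd

m_sum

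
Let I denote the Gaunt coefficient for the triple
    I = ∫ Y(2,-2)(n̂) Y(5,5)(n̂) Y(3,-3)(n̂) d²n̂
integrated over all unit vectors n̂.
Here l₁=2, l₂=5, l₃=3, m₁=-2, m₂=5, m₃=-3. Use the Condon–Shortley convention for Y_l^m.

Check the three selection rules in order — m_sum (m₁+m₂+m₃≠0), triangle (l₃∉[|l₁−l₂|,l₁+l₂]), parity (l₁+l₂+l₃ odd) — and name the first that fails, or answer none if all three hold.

m₁+m₂+m₃ = -2 + 5 − 3 = 0  ✓
triangle: |2−5|=3 ≤ l₃=3 ≤ 2+5=7  ✓
parity: l₁+l₂+l₃ = 10 is even  ✓

none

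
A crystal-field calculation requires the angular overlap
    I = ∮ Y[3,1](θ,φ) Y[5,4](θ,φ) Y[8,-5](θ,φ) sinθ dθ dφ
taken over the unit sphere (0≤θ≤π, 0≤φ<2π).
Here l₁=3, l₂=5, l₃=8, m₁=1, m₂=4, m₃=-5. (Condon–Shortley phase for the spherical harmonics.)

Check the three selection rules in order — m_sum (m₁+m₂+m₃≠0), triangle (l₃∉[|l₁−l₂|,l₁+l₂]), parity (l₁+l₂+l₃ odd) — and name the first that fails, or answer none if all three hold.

none

m₁+m₂+m₃ = 1 + 4 − 5 = 0  ✓
triangle: |3−5|=2 ≤ l₃=8 ≤ 3+5=8  ✓
parity: l₁+l₂+l₃ = 16 is even  ✓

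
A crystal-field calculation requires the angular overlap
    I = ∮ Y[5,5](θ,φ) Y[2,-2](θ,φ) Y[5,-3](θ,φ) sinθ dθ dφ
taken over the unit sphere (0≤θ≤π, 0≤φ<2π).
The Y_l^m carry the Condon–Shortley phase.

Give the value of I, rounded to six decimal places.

Checks pass: Σm=0; 12 even; l₃=5∈[3,7].
(2·5+1)(2·2+1)(2·5+1) = 605
Δ: 2! 8! 2! / 13! → 1/38610
sum: t=0:+1/2880 t=1:−1/576 t=2:+1/2880 = -1/960
3j²(5 2 5; 0 0 0) = Δ·Π!·Σ² = 10/429  (sign +1)
sum: t=0:+1/161280 = 1/161280
3j²(5 2 5; 5 -2 -3) = Δ·Π!·Σ² = 1/143  (sign +1)
combine: 4πI² = 605·10/429·1/143 = 50/507
take √, sign +1: I = 0.08858824

0.088588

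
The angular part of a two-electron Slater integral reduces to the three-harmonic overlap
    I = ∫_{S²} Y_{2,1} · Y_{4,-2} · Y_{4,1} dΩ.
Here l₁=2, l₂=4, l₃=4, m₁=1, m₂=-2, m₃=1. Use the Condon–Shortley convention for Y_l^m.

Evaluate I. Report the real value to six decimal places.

0.127700

Checks pass: Σm=0; 10 even; l₃=4∈[2,6].
(2·2+1)(2·4+1)(2·4+1) = 405
Δ: 2! 2! 6! / 11! → 1/13860
sum: t=0:+1/192 t=1:−1/36 t=2:+1/192 = -5/288
3j²(2 4 4; 0 0 0) = Δ·Π!·Σ² = 20/693  (sign -1)
sum: t=0:+1/96 t=1:−1/240 = 1/160
3j²(2 4 4; 1 -2 1) = Δ·Π!·Σ² = 27/1540  (sign -1)
combine: 4πI² = 405·20/693·27/1540 = 1215/5929
take √, sign +1: I = 0.12770047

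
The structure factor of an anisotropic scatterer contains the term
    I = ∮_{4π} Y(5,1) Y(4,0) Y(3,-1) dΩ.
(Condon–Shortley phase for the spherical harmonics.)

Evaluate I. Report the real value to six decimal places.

Rules hold: Σm=0, L=12 even, 1≤3≤9.
N = 11·9·7 = 693
Δ = 6!·4!·2!/13! = 1/180180
Racah Σ t=2..4: t=2:+1/576 t=3:−1/144 t=4:+1/576 = -1/288
⇒ 3j(5 4 3; 0 0 0)² = 20/1001, sgn +1
Racah Σ t=2..4: t=2:+1/384 t=3:−1/216 t=4:+1/2304 = -11/6912
⇒ 3j(5 4 3; 1 0 -1)² = 11/1638, sgn -1
4πI² = N·(3j₀)²·(3jₘ)² = 110/1183
I = -1·√(0.0929839/4π) = -0.08601992

-0.086020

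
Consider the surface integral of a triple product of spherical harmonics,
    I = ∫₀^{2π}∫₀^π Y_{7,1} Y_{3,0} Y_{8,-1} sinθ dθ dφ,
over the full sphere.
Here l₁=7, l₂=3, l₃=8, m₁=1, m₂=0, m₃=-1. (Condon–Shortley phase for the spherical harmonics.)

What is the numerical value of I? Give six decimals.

-0.130667

Rules hold: Σm=0, L=18 even, 4≤8≤10.
N = 15·7·17 = 1785
Δ = 2!·12!·4!/19! = 1/5290740
Racah Σ t=0..2: t=0:+1/7257600 t=1:−1/2073600 t=2:+1/7257600 = -1/4838400
⇒ 3j(7 3 8; 0 0 0)² = 252/20995, sgn -1
Racah Σ t=0..2: t=0:+1/6220800 t=1:−1/2419200 t=2:+1/11612160 = -29/174182400
⇒ 3j(7 3 8; 1 0 -1)² = 841/83980, sgn +1
4πI² = N·(3j₀)²·(3jₘ)² = 1112643/5185765
I = -1·√(0.214557/4π) = -0.13066720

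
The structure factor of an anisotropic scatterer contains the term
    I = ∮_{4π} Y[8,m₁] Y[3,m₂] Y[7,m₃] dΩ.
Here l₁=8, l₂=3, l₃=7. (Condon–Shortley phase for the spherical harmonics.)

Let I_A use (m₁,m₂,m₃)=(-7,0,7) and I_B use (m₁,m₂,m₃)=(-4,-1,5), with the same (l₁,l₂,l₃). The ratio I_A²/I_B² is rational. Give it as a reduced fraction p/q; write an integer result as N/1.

Same 8,3,7: normalisation and zero-m 3j drop out of the ratio.
A: Δ: 4! 12! 2! / 19! → 1/5290740; sum: t=3:−1/5748019200 = -1/5748019200; 3j²(8 3 7; -7 0 7) = Δ·Π!·Σ² = 91/3876  (sign -1)
B: Δ: 4! 12! 2! / 19! → 1/5290740; sum: t=0:+1/22992076800 t=1:−1/239500800 t=2:+1/58060800 = 43/3284582400; 3j²(8 3 7; -4 -1 5) = Δ·Π!·Σ² = 12943/755820  (sign +1)
I_A²/I_B² = (91/3876)/(12943/755820) = 2535/1849

2535/1849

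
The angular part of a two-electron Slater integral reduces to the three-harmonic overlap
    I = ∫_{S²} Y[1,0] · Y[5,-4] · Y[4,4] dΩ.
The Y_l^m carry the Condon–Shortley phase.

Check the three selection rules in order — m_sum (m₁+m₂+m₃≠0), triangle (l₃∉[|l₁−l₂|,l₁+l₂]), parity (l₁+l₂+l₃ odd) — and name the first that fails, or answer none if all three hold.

azimuthal sum: 0 − 4 + 4 = 0  ✓
4 ≤ 4 ≤ 6 (triangle on l)  ✓
L = 1 + 5 + 4 = 10 (even)  ✓

none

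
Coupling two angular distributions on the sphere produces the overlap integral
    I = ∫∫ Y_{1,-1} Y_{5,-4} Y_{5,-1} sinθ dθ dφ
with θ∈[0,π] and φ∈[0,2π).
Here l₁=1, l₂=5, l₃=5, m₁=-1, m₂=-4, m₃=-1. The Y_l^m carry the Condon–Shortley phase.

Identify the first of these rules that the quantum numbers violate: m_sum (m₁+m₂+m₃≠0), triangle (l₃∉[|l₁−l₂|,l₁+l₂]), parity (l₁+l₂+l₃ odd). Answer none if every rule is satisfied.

m_sum

m₁+m₂+m₃ = -1 − 4 − 1 = -6  ✗
triangle: |1−5|=4 ≤ l₃=5 ≤ 1+5=6
parity: l₁+l₂+l₃ = 11 is odd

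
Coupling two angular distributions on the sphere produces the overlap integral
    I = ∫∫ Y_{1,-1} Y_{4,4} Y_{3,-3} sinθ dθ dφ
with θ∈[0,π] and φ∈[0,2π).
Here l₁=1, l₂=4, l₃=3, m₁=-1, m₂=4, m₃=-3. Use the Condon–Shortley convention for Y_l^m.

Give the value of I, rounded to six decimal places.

0.325735

Rules hold: Σm=0, L=8 even, 3≤3≤5.
N = 3·9·7 = 189
Δ = 2!·0!·6!/9! = 1/252
Racah Σ t=1..1: t=1:−1/36 = -1/36
⇒ 3j(1 4 3; 0 0 0)² = 4/63, sgn +1
Racah Σ t=2..2: t=2:+1/1440 = 1/1440
⇒ 3j(1 4 3; -1 4 -3)² = 1/9, sgn +1
4πI² = N·(3j₀)²·(3jₘ)² = 4/3
I = +1·√(1.33333/4π) = 0.32573501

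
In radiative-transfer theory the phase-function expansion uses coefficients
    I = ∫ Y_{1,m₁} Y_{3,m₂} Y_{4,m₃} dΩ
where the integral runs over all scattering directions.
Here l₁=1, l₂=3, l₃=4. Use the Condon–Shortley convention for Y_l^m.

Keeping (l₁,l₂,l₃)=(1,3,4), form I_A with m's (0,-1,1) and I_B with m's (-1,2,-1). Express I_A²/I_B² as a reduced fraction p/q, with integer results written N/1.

l's match ⇒ only the (l;m) 3-j factors differ between A and B.
A: triangle coeff Δ(1,3,4) = 1/252; Σ_t [0,0]: t=0:+1/48 = 1/48; (3j)²=5/84 [(1 3 4; 0 -1 1)], sign=-1
B: triangle coeff Δ(1,3,4) = 1/252; Σ_t [0,0]: t=0:+1/240 = 1/240; (3j)²=1/84 [(1 3 4; -1 2 -1)], sign=-1
I_A²/I_B² = (5/84)/(1/84) = 5/1

5/1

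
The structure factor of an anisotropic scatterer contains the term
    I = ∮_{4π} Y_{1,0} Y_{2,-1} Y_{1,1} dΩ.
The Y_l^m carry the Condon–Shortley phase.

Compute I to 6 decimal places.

m-sum 0 ✓  L=4 even ✓  1≤1≤3 ✓
Π(2lᵢ+1) = 3×5×3 = 45
triangle coeff Δ(1,2,1) = 1/30
Σ_t [1,1]: t=1:−1/1 = -1/1
(3j)²=2/15 [(1 2 1; 0 0 0)], sign=+1
Σ_t [1,1]: t=1:−1/2 = -1/2
(3j)²=1/10 [(1 2 1; 0 -1 1)], sign=-1
⇒ 4πI² = 3/5
I = (-1)√(3/5/(4π)) = -0.21850969

-0.218510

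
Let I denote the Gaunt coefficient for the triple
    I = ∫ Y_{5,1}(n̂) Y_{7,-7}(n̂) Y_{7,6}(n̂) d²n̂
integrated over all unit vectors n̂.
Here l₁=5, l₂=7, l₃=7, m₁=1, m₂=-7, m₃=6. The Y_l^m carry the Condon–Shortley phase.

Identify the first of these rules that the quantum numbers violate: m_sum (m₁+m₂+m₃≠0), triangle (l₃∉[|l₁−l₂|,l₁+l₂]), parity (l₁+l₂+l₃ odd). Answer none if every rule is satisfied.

parity

Σmᵢ = 0  ✓
l₃∈[|l₁−l₂|,l₁+l₂]=[2,12], have l₃=7  ✓
Σlᵢ = 19 ⇒ odd  ✗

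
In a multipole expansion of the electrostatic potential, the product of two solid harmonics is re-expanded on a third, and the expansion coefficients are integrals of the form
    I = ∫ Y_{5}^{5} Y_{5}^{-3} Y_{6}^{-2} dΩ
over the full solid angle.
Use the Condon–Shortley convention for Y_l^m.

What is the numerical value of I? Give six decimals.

0.140602

m-sum 0 ✓  L=16 even ✓  0≤6≤10 ✓
Π(2lᵢ+1) = 11×11×13 = 1573
triangle coeff Δ(5,5,6) = 1/28588560
Σ_t [0,4]: t=0:+1/345600 t=1:−1/13824 t=2:+1/5184 t=3:−1/13824 t=4:+1/345600 = 7/129600
(3j)²=80/7293 [(5 5 6; 0 0 0)], sign=+1
Σ_t [0,0]: t=0:+1/829440 = 1/829440
(3j)²=35/2431 [(5 5 6; 5 -3 -2)], sign=+1
⇒ 4πI² = 2800/11271
I = (+1)√(2800/11271/(4π)) = 0.14060244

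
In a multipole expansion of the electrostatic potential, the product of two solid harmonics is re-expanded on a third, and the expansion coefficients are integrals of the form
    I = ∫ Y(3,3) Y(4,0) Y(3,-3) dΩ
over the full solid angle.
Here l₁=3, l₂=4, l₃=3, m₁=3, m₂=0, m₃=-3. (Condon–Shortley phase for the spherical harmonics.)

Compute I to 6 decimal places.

m-sum 0 ✓  L=10 even ✓  1≤3≤7 ✓
Π(2lᵢ+1) = 7×9×7 = 441
triangle coeff Δ(3,4,3) = 1/34650
Σ_t [1,3]: t=1:−1/72 t=2:+1/16 t=3:−1/72 = 5/144
(3j)²=2/77 [(3 4 3; 0 0 0)], sign=-1
Σ_t [0,0]: t=0:+1/1152 = 1/1152
(3j)²=1/154 [(3 4 3; 3 0 -3)], sign=+1
⇒ 4πI² = 9/121
I = (-1)√(9/121/(4π)) = -0.07693494

-0.076935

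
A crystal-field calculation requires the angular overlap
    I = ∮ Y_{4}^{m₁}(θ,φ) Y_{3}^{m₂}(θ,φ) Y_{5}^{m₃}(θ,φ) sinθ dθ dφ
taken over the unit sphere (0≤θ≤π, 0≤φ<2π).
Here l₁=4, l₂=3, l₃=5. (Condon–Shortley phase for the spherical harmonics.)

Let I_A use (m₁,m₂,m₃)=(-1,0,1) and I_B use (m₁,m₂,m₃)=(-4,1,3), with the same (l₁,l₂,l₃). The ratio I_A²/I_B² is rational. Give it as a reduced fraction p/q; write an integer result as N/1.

Same 4,3,5: normalisation and zero-m 3j drop out of the ratio.
A: Δ: 2! 6! 4! / 13! → 1/180180; sum: t=0:+1/1440 t=1:−1/192 t=2:+1/432 = -19/8640; 3j²(4 3 5; -1 0 1) = Δ·Π!·Σ² = 361/30030  (sign -1)
B: Δ: 2! 6! 4! / 13! → 1/180180; sum: t=2:+1/5760 = 1/5760; 3j²(4 3 5; -4 1 3) = Δ·Π!·Σ² = 56/2145  (sign +1)
I_A²/I_B² = (361/30030)/(56/2145) = 361/784

361/784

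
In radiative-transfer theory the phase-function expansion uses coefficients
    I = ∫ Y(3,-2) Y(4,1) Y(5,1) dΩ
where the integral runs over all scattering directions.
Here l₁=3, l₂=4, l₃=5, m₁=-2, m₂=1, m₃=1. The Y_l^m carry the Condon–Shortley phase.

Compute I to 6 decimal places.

0.138239

Rules hold: Σm=0, L=12 even, 1≤5≤7.
N = 7·9·11 = 693
Δ = 2!·4!·6!/13! = 1/180180
Racah Σ t=0..2: t=0:+1/576 t=1:−1/144 t=2:+1/576 = -1/288
⇒ 3j(3 4 5; 0 0 0)² = 20/1001, sgn +1
Racah Σ t=1..2: t=1:−1/1152 t=2:+1/432 = 5/3456
⇒ 3j(3 4 5; -2 1 1)² = 625/36036, sgn +1
4πI² = N·(3j₀)²·(3jₘ)² = 3125/13013
I = +1·√(0.240144/4π) = 0.13823925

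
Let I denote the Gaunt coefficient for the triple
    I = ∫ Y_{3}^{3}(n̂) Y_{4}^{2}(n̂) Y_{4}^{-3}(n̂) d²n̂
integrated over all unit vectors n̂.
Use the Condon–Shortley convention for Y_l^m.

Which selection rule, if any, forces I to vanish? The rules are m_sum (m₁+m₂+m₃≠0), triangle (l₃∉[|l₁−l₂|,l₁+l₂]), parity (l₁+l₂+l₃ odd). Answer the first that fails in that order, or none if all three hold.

m₁+m₂+m₃ = 3 + 2 − 3 = 2  ✗
triangle: |3−4|=1 ≤ l₃=4 ≤ 3+4=7
parity: l₁+l₂+l₃ = 11 is odd

m_sum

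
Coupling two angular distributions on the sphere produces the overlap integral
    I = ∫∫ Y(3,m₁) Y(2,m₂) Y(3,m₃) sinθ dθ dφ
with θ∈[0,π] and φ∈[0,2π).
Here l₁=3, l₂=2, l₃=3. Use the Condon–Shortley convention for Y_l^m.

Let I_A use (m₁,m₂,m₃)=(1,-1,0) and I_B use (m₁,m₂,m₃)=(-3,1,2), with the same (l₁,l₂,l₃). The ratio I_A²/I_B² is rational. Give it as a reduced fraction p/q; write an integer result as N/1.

Shared (l₁,l₂,l₃)=(3,2,3): N and (l;000)² cancel in I_A²/I_B².
A: Δ = 2!·4!·2!/9! = 1/3780; Racah Σ t=0..1: t=0:+1/8 t=1:−1/12 = 1/24; ⇒ 3j(3 2 3; 1 -1 0)² = 1/210, sgn -1
B: Δ = 2!·4!·2!/9! = 1/3780; Racah Σ t=2..2: t=2:+1/48 = 1/48; ⇒ 3j(3 2 3; -3 1 2)² = 5/84, sgn -1
I_A²/I_B² = (1/210)/(5/84) = 2/25

2/25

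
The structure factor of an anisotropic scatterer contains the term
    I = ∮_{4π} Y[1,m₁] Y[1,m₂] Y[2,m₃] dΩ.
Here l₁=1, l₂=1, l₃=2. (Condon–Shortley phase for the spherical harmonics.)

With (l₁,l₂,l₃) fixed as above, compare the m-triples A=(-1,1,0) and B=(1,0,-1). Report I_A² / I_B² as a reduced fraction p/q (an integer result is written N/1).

1/3

Same 1,1,2: normalisation and zero-m 3j drop out of the ratio.
A: Δ: 0! 2! 2! / 5! → 1/30; sum: t=0:+1/4 = 1/4; 3j²(1 1 2; -1 1 0) = Δ·Π!·Σ² = 1/30  (sign +1)
B: Δ: 0! 2! 2! / 5! → 1/30; sum: t=0:+1/2 = 1/2; 3j²(1 1 2; 1 0 -1) = Δ·Π!·Σ² = 1/10  (sign -1)
I_A²/I_B² = (1/30)/(1/10) = 1/3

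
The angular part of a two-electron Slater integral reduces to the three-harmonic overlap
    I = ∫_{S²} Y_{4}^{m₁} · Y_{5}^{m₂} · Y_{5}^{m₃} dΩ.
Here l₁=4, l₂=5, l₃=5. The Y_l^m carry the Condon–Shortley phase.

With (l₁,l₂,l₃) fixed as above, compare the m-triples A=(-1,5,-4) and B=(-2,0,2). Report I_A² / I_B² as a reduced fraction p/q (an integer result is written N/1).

l's match ⇒ only the (l;m) 3-j factors differ between A and B.
A: triangle coeff Δ(4,5,5) = 1/3153150; Σ_t [4,4]: t=4:+1/103680 = 1/103680; (3j)²=4/143 [(4 5 5; -1 5 -4)], sign=-1
B: triangle coeff Δ(4,5,5) = 1/3153150; Σ_t [2,4]: t=2:+1/3456 t=3:−1/1728 t=4:+1/11520 = -7/34560; (3j)²=7/858 [(4 5 5; -2 0 2)], sign=+1
I_A²/I_B² = (4/143)/(7/858) = 24/7

24/7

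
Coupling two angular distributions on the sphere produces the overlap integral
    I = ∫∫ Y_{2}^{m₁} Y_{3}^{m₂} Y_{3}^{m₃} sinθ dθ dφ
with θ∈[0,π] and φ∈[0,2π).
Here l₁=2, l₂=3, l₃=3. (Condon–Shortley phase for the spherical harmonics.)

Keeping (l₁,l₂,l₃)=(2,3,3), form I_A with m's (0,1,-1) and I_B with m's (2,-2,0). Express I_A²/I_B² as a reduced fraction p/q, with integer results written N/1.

9/20

Same 2,3,3: normalisation and zero-m 3j drop out of the ratio.
A: Δ: 2! 2! 4! / 9! → 1/3780; sum: t=0:+1/96 t=1:−1/6 t=2:+1/16 = -3/32; 3j²(2 3 3; 0 1 -1) = Δ·Π!·Σ² = 3/140  (sign -1)
B: Δ: 2! 2! 4! / 9! → 1/3780; sum: t=0:+1/24 = 1/24; 3j²(2 3 3; 2 -2 0) = Δ·Π!·Σ² = 1/21  (sign -1)
I_A²/I_B² = (3/140)/(1/21) = 9/20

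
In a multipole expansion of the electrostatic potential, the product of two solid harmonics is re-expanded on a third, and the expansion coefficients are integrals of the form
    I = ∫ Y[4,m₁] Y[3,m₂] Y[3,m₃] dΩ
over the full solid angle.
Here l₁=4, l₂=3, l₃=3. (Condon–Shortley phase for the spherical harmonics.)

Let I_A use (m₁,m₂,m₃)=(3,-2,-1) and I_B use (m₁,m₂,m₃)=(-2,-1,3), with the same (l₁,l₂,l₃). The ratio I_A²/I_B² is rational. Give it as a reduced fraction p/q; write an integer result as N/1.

l's match ⇒ only the (l;m) 3-j factors differ between A and B.
A: triangle coeff Δ(4,3,3) = 1/34650; Σ_t [0,1]: t=0:+1/144 t=1:−1/288 = 1/288; (3j)²=1/99 [(4 3 3; 3 -2 -1)], sign=+1
B: triangle coeff Δ(4,3,3) = 1/34650; Σ_t [2,2]: t=2:+1/192 = 1/192; (3j)²=3/77 [(4 3 3; -2 -1 3)], sign=+1
I_A²/I_B² = (1/99)/(3/77) = 7/27

7/27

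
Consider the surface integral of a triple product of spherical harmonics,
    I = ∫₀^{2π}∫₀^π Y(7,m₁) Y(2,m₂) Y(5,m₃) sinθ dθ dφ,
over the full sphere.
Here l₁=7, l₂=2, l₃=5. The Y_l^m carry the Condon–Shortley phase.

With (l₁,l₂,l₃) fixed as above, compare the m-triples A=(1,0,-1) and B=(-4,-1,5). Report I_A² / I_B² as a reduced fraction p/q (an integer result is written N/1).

420/11

Same 7,2,5: normalisation and zero-m 3j drop out of the ratio.
A: Δ: 4! 10! 0! / 15! → 1/15015; sum: t=2:+1/69120 = 1/69120; 3j²(7 2 5; 1 0 -1) = Δ·Π!·Σ² = 4/143  (sign +1)
B: Δ: 4! 10! 0! / 15! → 1/15015; sum: t=1:−1/21772800 = -1/21772800; 3j²(7 2 5; -4 -1 5) = Δ·Π!·Σ² = 1/1365  (sign -1)
I_A²/I_B² = (4/143)/(1/1365) = 420/11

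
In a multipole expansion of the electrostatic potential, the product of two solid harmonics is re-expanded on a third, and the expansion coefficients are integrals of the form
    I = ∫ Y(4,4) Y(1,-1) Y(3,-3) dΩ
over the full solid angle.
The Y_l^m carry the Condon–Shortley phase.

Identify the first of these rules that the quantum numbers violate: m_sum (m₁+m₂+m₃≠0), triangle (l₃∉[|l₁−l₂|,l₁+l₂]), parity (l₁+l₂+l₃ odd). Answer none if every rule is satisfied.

none

Σmᵢ = 0  ✓
l₃∈[|l₁−l₂|,l₁+l₂]=[3,5], have l₃=3  ✓
Σlᵢ = 8 ⇒ even  ✓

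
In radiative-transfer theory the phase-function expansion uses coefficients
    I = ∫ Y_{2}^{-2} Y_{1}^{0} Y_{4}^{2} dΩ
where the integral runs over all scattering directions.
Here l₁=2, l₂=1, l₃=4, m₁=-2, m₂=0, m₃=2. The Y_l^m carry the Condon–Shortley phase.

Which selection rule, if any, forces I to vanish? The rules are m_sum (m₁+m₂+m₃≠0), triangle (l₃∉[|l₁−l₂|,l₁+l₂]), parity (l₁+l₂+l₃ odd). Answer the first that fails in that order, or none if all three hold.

triangle

Σmᵢ = 0  ✓
l₃∈[|l₁−l₂|,l₁+l₂]=[1,3], have l₃=4  ✗
Σlᵢ = 7 ⇒ odd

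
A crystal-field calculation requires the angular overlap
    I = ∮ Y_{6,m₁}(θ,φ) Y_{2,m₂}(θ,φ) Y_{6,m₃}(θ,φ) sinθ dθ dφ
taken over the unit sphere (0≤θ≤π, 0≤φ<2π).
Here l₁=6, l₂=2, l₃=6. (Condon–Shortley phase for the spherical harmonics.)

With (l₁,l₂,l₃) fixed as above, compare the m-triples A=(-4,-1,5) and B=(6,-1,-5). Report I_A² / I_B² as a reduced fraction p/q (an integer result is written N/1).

27/22

Shared (l₁,l₂,l₃)=(6,2,6): N and (l;000)² cancel in I_A²/I_B².
A: Δ = 2!·10!·2!/15! = 1/90090; Racah Σ t=0..1: t=0:+1/7257600 t=1:−1/725760 = -1/806400; ⇒ 3j(6 2 6; -4 -1 5)² = 27/910, sgn +1
B: Δ = 2!·10!·2!/15! = 1/90090; Racah Σ t=0..0: t=0:+1/7257600 = 1/7257600; ⇒ 3j(6 2 6; 6 -1 -5)² = 11/455, sgn -1
I_A²/I_B² = (27/910)/(11/455) = 27/22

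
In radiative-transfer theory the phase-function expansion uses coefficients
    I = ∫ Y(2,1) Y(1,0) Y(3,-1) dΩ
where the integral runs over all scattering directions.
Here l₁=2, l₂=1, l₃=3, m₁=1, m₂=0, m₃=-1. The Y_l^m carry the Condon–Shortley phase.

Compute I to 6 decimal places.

m-sum 0 ✓  L=6 even ✓  1≤3≤3 ✓
Π(2lᵢ+1) = 5×3×7 = 105
triangle coeff Δ(2,1,3) = 1/105
Σ_t [0,0]: t=0:+1/4 = 1/4
(3j)²=3/35 [(2 1 3; 0 0 0)], sign=-1
Σ_t [0,0]: t=0:+1/6 = 1/6
(3j)²=8/105 [(2 1 3; 1 0 -1)], sign=+1
⇒ 4πI² = 24/35
I = (-1)√(24/35/(4π)) = -0.23359668

-0.233597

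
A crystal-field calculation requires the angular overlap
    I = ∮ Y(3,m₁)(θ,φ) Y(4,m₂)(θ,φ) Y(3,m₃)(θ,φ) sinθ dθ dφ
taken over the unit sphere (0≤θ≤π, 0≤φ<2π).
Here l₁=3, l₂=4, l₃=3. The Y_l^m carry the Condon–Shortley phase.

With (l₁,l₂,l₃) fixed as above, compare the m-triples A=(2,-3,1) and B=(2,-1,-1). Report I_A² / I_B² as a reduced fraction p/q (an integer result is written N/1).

7/16

Shared (l₁,l₂,l₃)=(3,4,3): N and (l;000)² cancel in I_A²/I_B².
A: Δ = 4!·2!·4!/11! = 1/34650; Racah Σ t=0..1: t=0:+1/144 t=1:−1/288 = 1/288; ⇒ 3j(3 4 3; 2 -3 1)² = 1/99, sgn +1
B: Δ = 4!·2!·4!/11! = 1/34650; Racah Σ t=0..1: t=0:+1/144 t=1:−1/48 = -1/72; ⇒ 3j(3 4 3; 2 -1 -1)² = 16/693, sgn -1
I_A²/I_B² = (1/99)/(16/693) = 7/16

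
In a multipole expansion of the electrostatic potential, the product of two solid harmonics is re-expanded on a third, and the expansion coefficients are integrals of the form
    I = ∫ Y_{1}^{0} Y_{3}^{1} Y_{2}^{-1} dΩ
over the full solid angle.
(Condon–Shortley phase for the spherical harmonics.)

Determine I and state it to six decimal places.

-0.233597

Rules hold: Σm=0, L=6 even, 2≤2≤4.
N = 3·7·5 = 105
Δ = 2!·0!·4!/7! = 1/105
Racah Σ t=1..1: t=1:−1/4 = -1/4
⇒ 3j(1 3 2; 0 0 0)² = 3/35, sgn -1
Racah Σ t=1..1: t=1:−1/6 = -1/6
⇒ 3j(1 3 2; 0 1 -1)² = 8/105, sgn +1
4πI² = N·(3j₀)²·(3jₘ)² = 24/35
I = -1·√(0.685714/4π) = -0.23359668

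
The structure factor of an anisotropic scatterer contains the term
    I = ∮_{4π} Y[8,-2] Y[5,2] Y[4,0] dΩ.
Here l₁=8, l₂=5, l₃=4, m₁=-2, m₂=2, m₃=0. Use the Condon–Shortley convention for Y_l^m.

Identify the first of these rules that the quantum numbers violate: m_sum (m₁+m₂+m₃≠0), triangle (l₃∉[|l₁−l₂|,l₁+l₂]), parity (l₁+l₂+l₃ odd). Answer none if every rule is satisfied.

azimuthal sum: -2 + 2 + 0 = 0  ✓
3 ≤ 4 ≤ 13 (triangle on l)  ✓
L = 8 + 5 + 4 = 17 (odd)  ✗

parity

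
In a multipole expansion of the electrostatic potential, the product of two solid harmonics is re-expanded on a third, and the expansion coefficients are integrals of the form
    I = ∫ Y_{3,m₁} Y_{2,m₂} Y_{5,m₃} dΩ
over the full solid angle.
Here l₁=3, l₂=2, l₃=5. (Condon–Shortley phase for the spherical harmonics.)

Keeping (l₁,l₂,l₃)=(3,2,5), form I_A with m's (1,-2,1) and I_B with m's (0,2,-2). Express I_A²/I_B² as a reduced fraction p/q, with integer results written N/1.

l's match ⇒ only the (l;m) 3-j factors differ between A and B.
A: triangle coeff Δ(3,2,5) = 1/2310; Σ_t [0,0]: t=0:+1/1152 = 1/1152; (3j)²=1/154 [(3 2 5; 1 -2 1)], sign=+1
B: triangle coeff Δ(3,2,5) = 1/2310; Σ_t [0,0]: t=0:+1/864 = 1/864; (3j)²=1/66 [(3 2 5; 0 2 -2)], sign=-1
I_A²/I_B² = (1/154)/(1/66) = 3/7

3/7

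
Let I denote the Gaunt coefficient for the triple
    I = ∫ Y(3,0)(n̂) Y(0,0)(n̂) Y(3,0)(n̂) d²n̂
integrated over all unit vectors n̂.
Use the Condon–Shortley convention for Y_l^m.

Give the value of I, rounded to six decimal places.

0.282095

Checks pass: Σm=0; 6 even; l₃=3∈[3,3].
(2·3+1)(2·0+1)(2·3+1) = 49
Δ: 0! 6! 0! / 7! → 1/7
sum: t=0:+1/36 = 1/36
3j²(3 0 3; 0 0 0) = Δ·Π!·Σ² = 1/7  (sign -1)
(m-triple is (0,0,0) — same symbol as above.)
combine: 4πI² = 49·1/7·1/7 = 1/1
take √, sign +1: I = 0.28209479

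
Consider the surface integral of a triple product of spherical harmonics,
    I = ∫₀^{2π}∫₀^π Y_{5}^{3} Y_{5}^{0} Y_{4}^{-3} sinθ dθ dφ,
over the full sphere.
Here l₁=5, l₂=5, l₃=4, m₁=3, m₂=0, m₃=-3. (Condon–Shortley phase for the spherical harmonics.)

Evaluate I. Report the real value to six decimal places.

0.130198

Rules hold: Σm=0, L=14 even, 0≤4≤10.
N = 11·11·9 = 1089
Δ = 6!·4!·4!/15! = 1/3153150
Racah Σ t=1..5: t=1:−1/69120 t=2:+1/1728 t=3:−1/576 t=4:+1/1728 t=5:−1/69120 = -7/11520
⇒ 3j(5 5 4; 0 0 0)² = 2/143, sgn -1
Racah Σ t=1..2: t=1:−1/17280 t=2:+1/6912 = 1/11520
⇒ 3j(5 5 4; 3 0 -3)² = 2/143, sgn -1
4πI² = N·(3j₀)²·(3jₘ)² = 36/169
I = +1·√(0.213018/4π) = 0.13019760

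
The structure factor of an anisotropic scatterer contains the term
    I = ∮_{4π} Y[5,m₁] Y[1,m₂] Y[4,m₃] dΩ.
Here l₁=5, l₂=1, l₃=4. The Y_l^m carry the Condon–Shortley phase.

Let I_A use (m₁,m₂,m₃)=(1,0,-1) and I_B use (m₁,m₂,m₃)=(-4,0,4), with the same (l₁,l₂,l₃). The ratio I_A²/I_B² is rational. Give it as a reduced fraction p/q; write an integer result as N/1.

8/3

l's match ⇒ only the (l;m) 3-j factors differ between A and B.
A: triangle coeff Δ(5,1,4) = 1/495; Σ_t [1,1]: t=1:−1/720 = -1/720; (3j)²=8/165 [(5 1 4; 1 0 -1)], sign=+1
B: triangle coeff Δ(5,1,4) = 1/495; Σ_t [1,1]: t=1:−1/40320 = -1/40320; (3j)²=1/55 [(5 1 4; -4 0 4)], sign=-1
I_A²/I_B² = (8/165)/(1/55) = 8/3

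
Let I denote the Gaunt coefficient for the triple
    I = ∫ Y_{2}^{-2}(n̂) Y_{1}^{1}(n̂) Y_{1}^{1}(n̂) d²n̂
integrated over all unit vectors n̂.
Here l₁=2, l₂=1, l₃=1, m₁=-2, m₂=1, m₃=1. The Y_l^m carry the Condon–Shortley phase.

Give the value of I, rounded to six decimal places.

Checks pass: Σm=0; 4 even; l₃=1∈[1,3].
(2·2+1)(2·1+1)(2·1+1) = 45
Δ: 2! 2! 0! / 5! → 1/30
sum: t=1:−1/1 = -1/1
3j²(2 1 1; 0 0 0) = Δ·Π!·Σ² = 2/15  (sign +1)
sum: t=2:+1/4 = 1/4
3j²(2 1 1; -2 1 1) = Δ·Π!·Σ² = 1/5  (sign +1)
combine: 4πI² = 45·2/15·1/5 = 6/5
take √, sign +1: I = 0.30901936

0.309019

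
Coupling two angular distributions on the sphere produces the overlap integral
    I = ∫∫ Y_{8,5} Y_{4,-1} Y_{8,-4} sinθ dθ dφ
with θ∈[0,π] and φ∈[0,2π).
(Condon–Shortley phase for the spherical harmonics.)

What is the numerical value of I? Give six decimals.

Rules hold: Σm=0, L=20 even, 4≤8≤12.
N = 17·9·17 = 2601
Δ = 4!·12!·4!/21! = 1/185175900
Racah Σ t=0..4: t=0:+1/557383680 t=1:−1/21772800 t=2:+1/8294400 t=3:−1/21772800 t=4:+1/557383680 = 1/30965760
⇒ 3j(8 4 8; 0 0 0)² = 36/4199, sgn +1
Racah Σ t=0..3: t=0:+1/313528320 t=1:−1/174182400 t=2:+1/958003200 t=3:−1/68976230400 = -1/656916480
⇒ 3j(8 4 8; 5 -1 -4)² = 5/1292, sgn -1
4πI² = N·(3j₀)²·(3jₘ)² = 405/4693
I = -1·√(0.0862987/4π) = -0.08286999

-0.082870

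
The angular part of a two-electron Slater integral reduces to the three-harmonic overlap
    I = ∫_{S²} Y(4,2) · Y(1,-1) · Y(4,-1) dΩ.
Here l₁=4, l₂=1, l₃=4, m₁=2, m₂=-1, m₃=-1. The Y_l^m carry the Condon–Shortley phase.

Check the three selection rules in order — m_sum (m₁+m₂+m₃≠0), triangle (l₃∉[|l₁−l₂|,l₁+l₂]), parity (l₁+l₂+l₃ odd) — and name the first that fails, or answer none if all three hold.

parity

m₁+m₂+m₃ = 2 − 1 − 1 = 0  ✓
triangle: |4−1|=3 ≤ l₃=4 ≤ 4+1=5  ✓
parity: l₁+l₂+l₃ = 9 is odd  ✗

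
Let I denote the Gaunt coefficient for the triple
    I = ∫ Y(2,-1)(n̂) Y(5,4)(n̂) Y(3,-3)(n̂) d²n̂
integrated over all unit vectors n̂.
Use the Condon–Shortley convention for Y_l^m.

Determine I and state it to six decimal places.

m-sum 0 ✓  L=10 even ✓  3≤3≤7 ✓
Π(2lᵢ+1) = 5×11×7 = 385
triangle coeff Δ(2,5,3) = 1/2310
Σ_t [2,2]: t=2:+1/144 = 1/144
(3j)²=10/231 [(2 5 3; 0 0 0)], sign=-1
Σ_t [3,3]: t=3:−1/4320 = -1/4320
(3j)²=2/55 [(2 5 3; -1 4 -3)], sign=-1
⇒ 4πI² = 20/33
I = (+1)√(20/33/(4π)) = 0.21961050

0.219610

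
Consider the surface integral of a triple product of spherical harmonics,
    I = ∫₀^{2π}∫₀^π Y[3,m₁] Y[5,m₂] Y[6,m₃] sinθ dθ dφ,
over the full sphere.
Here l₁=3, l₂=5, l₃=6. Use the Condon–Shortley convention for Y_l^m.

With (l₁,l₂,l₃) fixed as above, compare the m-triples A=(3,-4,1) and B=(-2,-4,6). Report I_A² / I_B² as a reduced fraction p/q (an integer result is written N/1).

4/33

l's match ⇒ only the (l;m) 3-j factors differ between A and B.
A: triangle coeff Δ(3,5,6) = 1/675675; Σ_t [0,0]: t=0:+1/241920 = 1/241920; (3j)²=4/1001 [(3 5 6; 3 -4 1)], sign=-1
B: triangle coeff Δ(3,5,6) = 1/675675; Σ_t [1,1]: t=1:−1/967680 = -1/967680; (3j)²=3/91 [(3 5 6; -2 -4 6)], sign=-1
I_A²/I_B² = (4/1001)/(3/91) = 4/33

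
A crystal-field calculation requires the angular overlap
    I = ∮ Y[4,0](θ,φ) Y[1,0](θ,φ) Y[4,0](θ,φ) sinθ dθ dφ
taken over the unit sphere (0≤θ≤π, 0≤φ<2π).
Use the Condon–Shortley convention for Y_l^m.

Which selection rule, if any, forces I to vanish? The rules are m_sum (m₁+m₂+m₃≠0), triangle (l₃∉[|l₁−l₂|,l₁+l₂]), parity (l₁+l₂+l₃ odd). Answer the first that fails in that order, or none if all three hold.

parity

m₁+m₂+m₃ = 0 + 0 + 0 = 0  ✓
triangle: |4−1|=3 ≤ l₃=4 ≤ 4+1=5  ✓
parity: l₁+l₂+l₃ = 9 is odd  ✗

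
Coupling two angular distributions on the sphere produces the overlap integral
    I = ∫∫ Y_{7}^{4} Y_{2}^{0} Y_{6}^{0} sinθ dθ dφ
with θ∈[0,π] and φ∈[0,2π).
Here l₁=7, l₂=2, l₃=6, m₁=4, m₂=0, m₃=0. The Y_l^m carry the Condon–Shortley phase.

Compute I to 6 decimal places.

0.000000

m-sum = 4 + 0 + 0 = 4 ≠ 0 ⇒ I = 0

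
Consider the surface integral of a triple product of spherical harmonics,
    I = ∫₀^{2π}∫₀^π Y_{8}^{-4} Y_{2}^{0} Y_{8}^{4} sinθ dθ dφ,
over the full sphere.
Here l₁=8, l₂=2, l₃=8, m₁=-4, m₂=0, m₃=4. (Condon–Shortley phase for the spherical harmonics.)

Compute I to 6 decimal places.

0.053119

Rules hold: Σm=0, L=18 even, 6≤8≤10.
N = 17·5·17 = 1445
Δ = 2!·14!·2!/19! = 1/348840
Racah Σ t=0..2: t=0:+1/116121600 t=1:−1/25401600 t=2:+1/116121600 = -1/45158400
⇒ 3j(8 2 8; 0 0 0)² = 24/1615, sgn -1
Racah Σ t=0..2: t=0:+1/3832012800 t=1:−1/239500800 t=2:+1/348364800 = -1/958003200
⇒ 3j(8 2 8; -4 0 4)² = 8/4845, sgn -1
4πI² = N·(3j₀)²·(3jₘ)² = 64/1805
I = +1·√(0.0354571/4π) = 0.05311858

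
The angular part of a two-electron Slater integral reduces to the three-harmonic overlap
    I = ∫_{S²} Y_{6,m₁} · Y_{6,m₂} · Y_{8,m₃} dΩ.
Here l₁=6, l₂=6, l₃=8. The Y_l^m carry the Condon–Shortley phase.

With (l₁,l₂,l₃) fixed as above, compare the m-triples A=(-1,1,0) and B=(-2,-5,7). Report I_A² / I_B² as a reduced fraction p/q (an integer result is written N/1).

50/4719

Shared (l₁,l₂,l₃)=(6,6,8): N and (l;000)² cancel in I_A²/I_B².
A: Δ = 4!·8!·8!/21! = 1/1309458150; Racah Σ t=0..4: t=0:+1/609638400 t=1:−1/12441600 t=2:+1/2073600 t=3:−1/1990656 t=4:+1/12441600 = -1/54190080; ⇒ 3j(6 6 8; -1 1 0)² = 50/323323, sgn -1
B: Δ = 4!·8!·8!/21! = 1/1309458150; Racah Σ t=0..1: t=0:+1/4877107200 t=1:−1/1219276800 = -1/1625702400; ⇒ 3j(6 6 8; -2 -5 7)² = 33/2261, sgn +1
I_A²/I_B² = (50/323323)/(33/2261) = 50/4719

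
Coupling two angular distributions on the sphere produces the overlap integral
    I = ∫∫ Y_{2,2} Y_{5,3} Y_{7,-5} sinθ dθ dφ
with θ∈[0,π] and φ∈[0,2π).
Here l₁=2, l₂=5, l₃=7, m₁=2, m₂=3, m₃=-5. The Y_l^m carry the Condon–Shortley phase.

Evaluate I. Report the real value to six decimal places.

-0.252127

m-sum 0 ✓  L=14 even ✓  3≤7≤7 ✓
Π(2lᵢ+1) = 5×11×15 = 825
triangle coeff Δ(2,5,7) = 1/15015
Σ_t [0,0]: t=0:+1/57600 = 1/57600
(3j)²=21/715 [(2 5 7; 0 0 0)], sign=-1
Σ_t [0,0]: t=0:+1/1935360 = 1/1935360
(3j)²=3/91 [(2 5 7; 2 3 -5)], sign=+1
⇒ 4πI² = 135/169
I = (-1)√(135/169/(4π)) = -0.25212656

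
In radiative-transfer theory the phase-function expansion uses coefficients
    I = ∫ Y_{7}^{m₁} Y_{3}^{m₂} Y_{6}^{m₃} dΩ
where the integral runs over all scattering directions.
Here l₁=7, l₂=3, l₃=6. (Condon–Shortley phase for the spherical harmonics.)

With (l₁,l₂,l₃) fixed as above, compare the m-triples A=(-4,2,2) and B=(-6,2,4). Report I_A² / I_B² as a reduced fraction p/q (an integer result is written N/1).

l's match ⇒ only the (l;m) 3-j factors differ between A and B.
A: triangle coeff Δ(7,3,6) = 1/2042040; Σ_t [3,4]: t=3:−1/967680 t=4:+1/725760 = 1/2903040; (3j)²=5/3094 [(7 3 6; -4 2 2)], sign=+1
B: triangle coeff Δ(7,3,6) = 1/2042040; Σ_t [3,4]: t=3:−1/43545600 t=4:+1/8709120 = 1/10886400; (3j)²=8/357 [(7 3 6; -6 2 4)], sign=+1
I_A²/I_B² = (5/3094)/(8/357) = 15/208

15/208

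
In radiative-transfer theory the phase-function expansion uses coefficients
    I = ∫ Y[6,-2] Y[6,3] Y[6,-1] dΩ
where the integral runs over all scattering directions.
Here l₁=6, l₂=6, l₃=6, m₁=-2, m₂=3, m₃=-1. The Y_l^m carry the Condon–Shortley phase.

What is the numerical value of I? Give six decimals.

-0.055657

m-sum 0 ✓  L=18 even ✓  0≤6≤12 ✓
Π(2lᵢ+1) = 13×13×13 = 2197
triangle coeff Δ(6,6,6) = 1/325909584
Σ_t [0,6]: t=0:+1/373248000 t=1:−1/1728000 t=2:+1/110592 t=3:−1/46656 t=4:+1/110592 t=5:−1/1728000 t=6:+1/373248000 = -7/1555200
(3j)²=400/46189 [(6 6 6; 0 0 0)], sign=-1
Σ_t [3,6]: t=3:−1/3110400 t=4:+1/276480 t=5:−1/207360 t=6:+1/1244160 = -1/1382400
(3j)²=189/92378 [(6 6 6; -2 3 -1)], sign=+1
⇒ 4πI² = 491400/12623809
I = (-1)√(491400/12623809/(4π)) = -0.05565670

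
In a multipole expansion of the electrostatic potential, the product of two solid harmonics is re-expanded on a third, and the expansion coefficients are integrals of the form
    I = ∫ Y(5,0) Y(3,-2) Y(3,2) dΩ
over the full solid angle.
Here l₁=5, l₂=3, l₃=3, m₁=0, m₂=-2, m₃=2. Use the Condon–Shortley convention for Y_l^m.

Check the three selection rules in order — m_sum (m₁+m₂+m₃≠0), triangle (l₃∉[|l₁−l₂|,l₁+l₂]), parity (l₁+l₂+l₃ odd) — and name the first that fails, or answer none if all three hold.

Σmᵢ = 0  ✓
l₃∈[|l₁−l₂|,l₁+l₂]=[2,8], have l₃=3  ✓
Σlᵢ = 11 ⇒ odd  ✗

parity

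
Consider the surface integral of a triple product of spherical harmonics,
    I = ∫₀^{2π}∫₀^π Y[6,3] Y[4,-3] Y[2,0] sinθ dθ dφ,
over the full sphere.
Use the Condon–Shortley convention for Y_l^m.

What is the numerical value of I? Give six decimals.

-0.165283

Checks pass: Σm=0; 12 even; l₃=2∈[2,10].
(2·6+1)(2·4+1)(2·2+1) = 585
Δ: 8! 4! 0! / 13! → 1/6435
sum: t=4:+1/2304 = 1/2304
3j²(6 4 2; 0 0 0) = Δ·Π!·Σ² = 5/143  (sign +1)
sum: t=1:−1/20160 = -1/20160
3j²(6 4 2; 3 -3 0) = Δ·Π!·Σ² = 12/715  (sign -1)
combine: 4πI² = 585·5/143·12/715 = 540/1573
take √, sign -1: I = -0.16528277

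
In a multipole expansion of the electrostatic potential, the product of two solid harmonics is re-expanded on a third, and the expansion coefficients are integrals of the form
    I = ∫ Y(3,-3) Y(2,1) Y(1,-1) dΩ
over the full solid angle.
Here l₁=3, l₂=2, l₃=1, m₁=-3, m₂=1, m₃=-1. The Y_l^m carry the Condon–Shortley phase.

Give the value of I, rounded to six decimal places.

0.000000

-3 + 1 − 1 = -3 ≠ 0: azimuthal integral kills it; I = 0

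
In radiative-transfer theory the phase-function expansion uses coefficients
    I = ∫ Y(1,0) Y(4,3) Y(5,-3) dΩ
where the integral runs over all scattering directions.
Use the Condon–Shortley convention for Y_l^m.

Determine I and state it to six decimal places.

-0.196426

m-sum 0 ✓  L=10 even ✓  3≤5≤5 ✓
Π(2lᵢ+1) = 3×9×11 = 297
triangle coeff Δ(1,4,5) = 1/495
Σ_t [0,0]: t=0:+1/576 = 1/576
(3j)²=5/99 [(1 4 5; 0 0 0)], sign=-1
Σ_t [0,0]: t=0:+1/5040 = 1/5040
(3j)²=16/495 [(1 4 5; 0 3 -3)], sign=+1
⇒ 4πI² = 16/33
I = (-1)√(16/33/(4π)) = -0.19642560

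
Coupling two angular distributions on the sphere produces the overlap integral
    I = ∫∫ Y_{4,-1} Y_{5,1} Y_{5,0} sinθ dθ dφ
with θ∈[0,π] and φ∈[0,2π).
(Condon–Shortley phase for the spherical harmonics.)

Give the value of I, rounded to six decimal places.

-0.053153

Checks pass: Σm=0; 14 even; l₃=5∈[1,9].
(2·4+1)(2·5+1)(2·5+1) = 1089
Δ: 4! 4! 6! / 15! → 1/3153150
sum: t=0:+1/69120 t=1:−1/1728 t=2:+1/576 t=3:−1/1728 t=4:+1/69120 = 7/11520
3j²(4 5 5; 0 0 0) = Δ·Π!·Σ² = 2/143  (sign -1)
sum: t=1:−1/17280 t=2:+1/1152 t=3:−1/864 t=4:+1/6912 = -7/34560
3j²(4 5 5; -1 1 0) = Δ·Π!·Σ² = 1/429  (sign +1)
combine: 4πI² = 1089·2/143·1/429 = 6/169
take √, sign -1: I = -0.05315295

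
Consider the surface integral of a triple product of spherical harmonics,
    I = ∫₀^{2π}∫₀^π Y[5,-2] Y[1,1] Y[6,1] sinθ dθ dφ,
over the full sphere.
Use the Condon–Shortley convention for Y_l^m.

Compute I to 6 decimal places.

Rules hold: Σm=0, L=12 even, 4≤6≤6.
N = 11·3·13 = 429
Δ = 0!·10!·2!/13! = 1/858
Racah Σ t=0..0: t=0:+1/14400 = 1/14400
⇒ 3j(5 1 6; 0 0 0)² = 6/143, sgn +1
Racah Σ t=0..0: t=0:+1/60480 = 1/60480
⇒ 3j(5 1 6; -2 1 1)² = 5/429, sgn -1
4πI² = N·(3j₀)²·(3jₘ)² = 30/143
I = -1·√(0.20979/4π) = -0.12920749

-0.129207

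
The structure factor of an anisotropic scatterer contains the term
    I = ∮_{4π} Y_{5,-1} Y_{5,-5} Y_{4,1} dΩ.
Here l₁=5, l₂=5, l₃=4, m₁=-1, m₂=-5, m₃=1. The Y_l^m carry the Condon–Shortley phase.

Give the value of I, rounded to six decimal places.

0.000000

-1 − 5 + 1 = -5 ≠ 0: azimuthal integral kills it; I = 0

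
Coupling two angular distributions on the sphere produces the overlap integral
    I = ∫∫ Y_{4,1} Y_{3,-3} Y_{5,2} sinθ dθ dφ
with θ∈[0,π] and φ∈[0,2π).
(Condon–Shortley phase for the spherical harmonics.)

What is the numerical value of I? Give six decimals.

Checks pass: Σm=0; 12 even; l₃=5∈[1,7].
(2·4+1)(2·3+1)(2·5+1) = 693
Δ: 2! 6! 4! / 13! → 1/180180
sum: t=0:+1/576 t=1:−1/144 t=2:+1/576 = -1/288
3j²(4 3 5; 0 0 0) = Δ·Π!·Σ² = 20/1001  (sign +1)
sum: t=0:+1/1728 = 1/1728
3j²(4 3 5; 1 -3 2) = Δ·Π!·Σ² = 25/858  (sign -1)
combine: 4πI² = 693·20/1001·25/858 = 750/1859
take √, sign -1: I = -0.17917854

-0.179179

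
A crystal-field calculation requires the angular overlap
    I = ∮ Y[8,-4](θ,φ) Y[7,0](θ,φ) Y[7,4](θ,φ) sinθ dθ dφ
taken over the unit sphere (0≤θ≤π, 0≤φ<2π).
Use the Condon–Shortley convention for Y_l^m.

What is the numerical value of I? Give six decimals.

-0.069358

m-sum 0 ✓  L=22 even ✓  1≤7≤15 ✓
Π(2lᵢ+1) = 17×15×15 = 3825
triangle coeff Δ(8,7,7) = 1/22086194130
Σ_t [1,7]: t=1:−1/18289152000 t=2:+1/248832000 t=3:−1/24883200 t=4:+1/11943936 t=5:−1/24883200 t=6:+1/248832000 t=7:−1/18289152000 = 11/975421440
(3j)²=1750/289731 [(8 7 7; 0 0 0)], sign=-1
Σ_t [4,7]: t=4:+1/836075520 t=5:−1/174182400 t=6:+1/248832000 t=7:−1/2612736000 = -19/20901888000
(3j)²=133/50830 [(8 7 7; -4 0 4)], sign=+1
⇒ 4πI² = 91875/1519817
I = (-1)√(91875/1519817/(4π)) = -0.06935824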